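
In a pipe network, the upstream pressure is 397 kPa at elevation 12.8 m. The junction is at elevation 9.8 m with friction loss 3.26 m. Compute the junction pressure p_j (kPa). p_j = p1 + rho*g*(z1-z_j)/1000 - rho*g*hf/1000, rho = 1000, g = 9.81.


Junction pressure: p_j = p1 + rho*g*(z1 - z_j)/1000 - rho*g*hf/1000.
Elevation term = 1000*9.81*(12.8 - 9.8)/1000 = 29.43 kPa.
Friction term = 1000*9.81*3.26/1000 = 31.981 kPa.
p_j = 397 + 29.43 - 31.981 = 394.45 kPa.

394.45


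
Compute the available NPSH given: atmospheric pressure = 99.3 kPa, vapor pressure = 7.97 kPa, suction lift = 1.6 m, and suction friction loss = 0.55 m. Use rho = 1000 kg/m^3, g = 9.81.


NPSHa = p_atm/(rho*g) - z_s - hf_s - p_vap/(rho*g).
p_atm/(rho*g) = 99.3*1000 / (1000*9.81) = 10.122 m.
p_vap/(rho*g) = 7.97*1000 / (1000*9.81) = 0.812 m.
NPSHa = 10.122 - 1.6 - 0.55 - 0.812
      = 7.16 m.

7.16


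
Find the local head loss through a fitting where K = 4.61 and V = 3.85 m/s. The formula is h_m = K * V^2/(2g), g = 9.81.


Minor loss formula: h_m = K * V^2/(2g).
V^2 = 3.85^2 = 14.8225.
V^2/(2g) = 14.8225 / 19.62 = 0.7555 m.
h_m = 4.61 * 0.7555 = 3.4828 m.

3.4828


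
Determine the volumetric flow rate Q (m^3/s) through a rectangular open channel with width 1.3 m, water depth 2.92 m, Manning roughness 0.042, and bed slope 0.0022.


For a rectangular channel, the cross-sectional area A = b * y = 1.3 * 2.92 = 3.8 m^2.
The wetted perimeter P = b + 2y = 1.3 + 2*2.92 = 7.14 m.
Hydraulic radius R = A/P = 3.8/7.14 = 0.5317 m.
Velocity V = (1/n)*R^(2/3)*S^(1/2) = (1/0.042)*0.5317^(2/3)*0.0022^(1/2) = 0.7329 m/s.
Discharge Q = A * V = 3.8 * 0.7329 = 2.782 m^3/s.

2.782


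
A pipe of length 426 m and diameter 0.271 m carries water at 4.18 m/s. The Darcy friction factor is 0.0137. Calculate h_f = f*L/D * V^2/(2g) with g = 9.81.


Darcy-Weisbach equation: h_f = f * (L/D) * V^2/(2g).
f * L/D = 0.0137 * 426/0.271 = 21.5358.
V^2/(2g) = 4.18^2 / (2*9.81) = 17.4724 / 19.62 = 0.8905 m.
h_f = 21.5358 * 0.8905 = 19.178 m.

19.178


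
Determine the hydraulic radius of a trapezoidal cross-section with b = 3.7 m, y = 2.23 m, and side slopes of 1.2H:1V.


For a trapezoidal section with side slope z:
A = (b + z*y)*y = (3.7 + 1.2*2.23)*2.23 = 14.218 m^2.
P = b + 2*y*sqrt(1 + z^2) = 3.7 + 2*2.23*sqrt(1 + 1.2^2) = 10.667 m.
R = A/P = 14.218 / 10.667 = 1.333 m.

1.333


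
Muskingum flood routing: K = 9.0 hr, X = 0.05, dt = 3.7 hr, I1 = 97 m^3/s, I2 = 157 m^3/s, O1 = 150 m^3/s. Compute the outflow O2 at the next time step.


Muskingum coefficients:
denom = 2*K*(1-X) + dt = 2*9.0*(1-0.05) + 3.7 = 20.8.
C0 = (dt - 2*K*X)/denom = (3.7 - 2*9.0*0.05)/20.8 = 0.1346.
C1 = (dt + 2*K*X)/denom = (3.7 + 2*9.0*0.05)/20.8 = 0.2212.
C2 = (2*K*(1-X) - dt)/denom = 0.6442.
O2 = C0*I2 + C1*I1 + C2*O1
   = 0.1346*157 + 0.2212*97 + 0.6442*150
   = 139.22 m^3/s.

139.22


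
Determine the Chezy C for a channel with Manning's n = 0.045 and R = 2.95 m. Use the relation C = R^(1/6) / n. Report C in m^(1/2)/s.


The Chezy coefficient relates to Manning's n through C = R^(1/6) / n.
R^(1/6) = 2.95^(1/6) = 1.197578.
C = 1.197578 / 0.045 = 26.61 m^(1/2)/s.

26.61


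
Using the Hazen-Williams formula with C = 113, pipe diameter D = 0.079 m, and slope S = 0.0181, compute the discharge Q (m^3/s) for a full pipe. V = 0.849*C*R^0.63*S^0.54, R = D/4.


For a full circular pipe, R = D/4 = 0.079/4 = 0.0198 m.
V = 0.849 * 113 * 0.0198^0.63 * 0.0181^0.54
  = 0.849 * 113 * 0.084374 * 0.11459
  = 0.9276 m/s.
Pipe area A = pi*D^2/4 = pi*0.079^2/4 = 0.0049 m^2.
Q = A * V = 0.0049 * 0.9276 = 0.0045 m^3/s.

0.0045


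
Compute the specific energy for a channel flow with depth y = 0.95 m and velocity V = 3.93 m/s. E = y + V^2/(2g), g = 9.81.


Specific energy E = y + V^2/(2g).
Velocity head = V^2/(2g) = 3.93^2 / (2*9.81) = 15.4449 / 19.62 = 0.7872 m.
E = 0.95 + 0.7872 = 1.7372 m.

1.7372


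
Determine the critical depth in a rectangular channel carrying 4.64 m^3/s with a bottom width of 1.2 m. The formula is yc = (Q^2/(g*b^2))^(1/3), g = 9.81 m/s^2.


Using yc = (Q^2 / (g * b^2))^(1/3):
Q^2 = 4.64^2 = 21.53.
g * b^2 = 9.81 * 1.2^2 = 9.81 * 1.44 = 14.13.
Q^2 / (g*b^2) = 21.53 / 14.13 = 1.5237.
yc = 1.5237^(1/3) = 1.1508 m.

1.1508


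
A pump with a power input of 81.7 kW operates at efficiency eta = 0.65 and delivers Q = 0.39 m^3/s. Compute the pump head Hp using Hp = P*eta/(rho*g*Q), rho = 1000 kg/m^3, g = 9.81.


Pump head formula: Hp = P * eta / (rho * g * Q).
Numerator: P * eta = 81.7 * 1000 * 0.65 = 53105.0 W.
Denominator: rho * g * Q = 1000 * 9.81 * 0.39 = 3825.9.
Hp = 53105.0 / 3825.9 = 13.88 m.

13.88


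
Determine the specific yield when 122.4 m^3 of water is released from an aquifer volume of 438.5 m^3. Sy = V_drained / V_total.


Specific yield Sy = Volume drained / Total volume.
Sy = 122.4 / 438.5
   = 0.2791.

0.2791


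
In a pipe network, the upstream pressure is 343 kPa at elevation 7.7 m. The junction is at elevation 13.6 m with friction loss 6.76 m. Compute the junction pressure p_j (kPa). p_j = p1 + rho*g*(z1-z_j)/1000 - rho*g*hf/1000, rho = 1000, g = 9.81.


Junction pressure: p_j = p1 + rho*g*(z1 - z_j)/1000 - rho*g*hf/1000.
Elevation term = 1000*9.81*(7.7 - 13.6)/1000 = -57.879 kPa.
Friction term = 1000*9.81*6.76/1000 = 66.316 kPa.
p_j = 343 + -57.879 - 66.316 = 218.81 kPa.

218.81


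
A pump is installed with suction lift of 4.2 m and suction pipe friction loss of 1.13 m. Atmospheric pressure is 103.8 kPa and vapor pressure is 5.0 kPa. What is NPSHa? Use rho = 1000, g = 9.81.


NPSHa = p_atm/(rho*g) - z_s - hf_s - p_vap/(rho*g).
p_atm/(rho*g) = 103.8*1000 / (1000*9.81) = 10.581 m.
p_vap/(rho*g) = 5.0*1000 / (1000*9.81) = 0.51 m.
NPSHa = 10.581 - 4.2 - 1.13 - 0.51
      = 4.74 m.

4.74


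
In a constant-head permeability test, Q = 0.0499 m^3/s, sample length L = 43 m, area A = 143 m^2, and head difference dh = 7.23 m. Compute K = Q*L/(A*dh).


From K = Q*L / (A*dh):
Numerator: Q*L = 0.0499 * 43 = 2.1457.
Denominator: A*dh = 143 * 7.23 = 1033.89.
K = 2.1457 / 1033.89 = 0.002075 m/s.

0.002075


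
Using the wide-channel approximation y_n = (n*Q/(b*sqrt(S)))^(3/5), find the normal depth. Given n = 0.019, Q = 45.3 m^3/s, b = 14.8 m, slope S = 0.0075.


We use the wide-channel approximation y_n = (n*Q/(b*sqrt(S)))^(3/5).
sqrt(S) = sqrt(0.0075) = 0.086603.
Numerator: n*Q = 0.019 * 45.3 = 0.8607.
Denominator: b*sqrt(S) = 14.8 * 0.086603 = 1.281724.
arg = 0.6715.
y_n = 0.6715^(3/5) = 0.7875 m.

0.7875


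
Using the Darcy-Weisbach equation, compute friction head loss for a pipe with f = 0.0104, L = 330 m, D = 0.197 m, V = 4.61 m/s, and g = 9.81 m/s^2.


Darcy-Weisbach equation: h_f = f * (L/D) * V^2/(2g).
f * L/D = 0.0104 * 330/0.197 = 17.4213.
V^2/(2g) = 4.61^2 / (2*9.81) = 21.2521 / 19.62 = 1.0832 m.
h_f = 17.4213 * 1.0832 = 18.871 m.

18.871


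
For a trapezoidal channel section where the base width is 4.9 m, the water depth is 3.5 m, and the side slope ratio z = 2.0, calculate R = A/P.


For a trapezoidal section with side slope z:
A = (b + z*y)*y = (4.9 + 2.0*3.5)*3.5 = 41.65 m^2.
P = b + 2*y*sqrt(1 + z^2) = 4.9 + 2*3.5*sqrt(1 + 2.0^2) = 20.552 m.
R = A/P = 41.65 / 20.552 = 2.0265 m.

2.0265


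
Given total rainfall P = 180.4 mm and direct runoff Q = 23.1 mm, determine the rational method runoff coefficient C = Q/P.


The runoff coefficient C = runoff depth / rainfall depth.
C = 23.1 / 180.4
  = 0.128.

0.128


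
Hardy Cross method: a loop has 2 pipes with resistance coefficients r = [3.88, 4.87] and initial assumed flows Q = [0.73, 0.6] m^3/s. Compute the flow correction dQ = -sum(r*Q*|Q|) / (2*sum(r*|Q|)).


Numerator terms (r*Q*|Q|): 3.88*0.73*|0.73| = 2.0677; 4.87*0.6*|0.6| = 1.7532.
Sum of numerator = 3.8209.
Denominator terms (r*|Q|): 3.88*|0.73| = 2.8324; 4.87*|0.6| = 2.922.
2 * sum of denominator = 2 * 5.7544 = 11.5088.
dQ = -3.8209 / 11.5088 = -0.332 m^3/s.

-0.332


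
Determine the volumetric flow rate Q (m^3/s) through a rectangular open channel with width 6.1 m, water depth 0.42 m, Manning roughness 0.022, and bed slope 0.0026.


For a rectangular channel, the cross-sectional area A = b * y = 6.1 * 0.42 = 2.56 m^2.
The wetted perimeter P = b + 2y = 6.1 + 2*0.42 = 6.94 m.
Hydraulic radius R = A/P = 2.56/6.94 = 0.3692 m.
Velocity V = (1/n)*R^(2/3)*S^(1/2) = (1/0.022)*0.3692^(2/3)*0.0026^(1/2) = 1.1927 m/s.
Discharge Q = A * V = 2.56 * 1.1927 = 3.056 m^3/s.

3.056


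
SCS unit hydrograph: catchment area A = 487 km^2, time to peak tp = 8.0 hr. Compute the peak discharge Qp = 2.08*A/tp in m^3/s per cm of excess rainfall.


SCS formula: Qp = 2.08 * A / tp.
Qp = 2.08 * 487 / 8.0
   = 1012.96 / 8.0
   = 126.62 m^3/s per cm.

126.62


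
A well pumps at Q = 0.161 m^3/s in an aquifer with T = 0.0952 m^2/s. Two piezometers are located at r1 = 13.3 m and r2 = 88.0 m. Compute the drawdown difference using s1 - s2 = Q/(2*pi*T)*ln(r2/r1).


Thiem equation: s1 - s2 = Q/(2*pi*T) * ln(r2/r1).
ln(r2/r1) = ln(88.0/13.3) = 1.8896.
Q/(2*pi*T) = 0.161 / (2*pi*0.0952) = 0.161 / 0.5982 = 0.2692.
s1 - s2 = 0.2692 * 1.8896 = 0.5086 m.

0.5086


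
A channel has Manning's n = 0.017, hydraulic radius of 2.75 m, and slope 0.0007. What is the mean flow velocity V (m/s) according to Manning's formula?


Manning's equation gives V = (1/n) * R^(2/3) * S^(1/2).
First, compute R^(2/3) = 2.75^(2/3) = 1.9629.
Next, S^(1/2) = 0.0007^(1/2) = 0.026458.
Then 1/n = 1/0.017 = 58.82.
V = 58.82 * 1.9629 * 0.026458 = 3.0548 m/s.

3.0548


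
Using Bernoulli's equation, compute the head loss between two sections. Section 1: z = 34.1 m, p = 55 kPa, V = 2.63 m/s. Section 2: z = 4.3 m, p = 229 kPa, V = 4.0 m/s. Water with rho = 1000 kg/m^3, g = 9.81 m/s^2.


Total head at each section: H = z + p/(rho*g) + V^2/(2g).
H1 = 34.1 + 55*1000/(1000*9.81) + 2.63^2/(2*9.81)
   = 34.1 + 5.607 + 0.3525
   = 40.059 m.
H2 = 4.3 + 229*1000/(1000*9.81) + 4.0^2/(2*9.81)
   = 4.3 + 23.344 + 0.8155
   = 28.459 m.
h_L = H1 - H2 = 40.059 - 28.459 = 11.6 m.

11.6


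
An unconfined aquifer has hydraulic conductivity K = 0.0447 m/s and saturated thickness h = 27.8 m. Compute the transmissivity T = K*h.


Transmissivity is defined as T = K * h.
T = 0.0447 * 27.8
  = 1.2427 m^2/s.

1.2427


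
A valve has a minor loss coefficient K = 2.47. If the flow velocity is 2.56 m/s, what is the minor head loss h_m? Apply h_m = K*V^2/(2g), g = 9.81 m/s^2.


Minor loss formula: h_m = K * V^2/(2g).
V^2 = 2.56^2 = 6.5536.
V^2/(2g) = 6.5536 / 19.62 = 0.334 m.
h_m = 2.47 * 0.334 = 0.825 m.

0.825


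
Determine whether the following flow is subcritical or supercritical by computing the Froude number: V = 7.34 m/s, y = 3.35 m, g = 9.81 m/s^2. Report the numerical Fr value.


The Froude number is defined as Fr = V / sqrt(g*y).
g*y = 9.81 * 3.35 = 32.8635.
sqrt(g*y) = sqrt(32.8635) = 5.7327.
Fr = 7.34 / 5.7327 = 1.2804.
Since Fr > 1, the flow is supercritical.

1.2804


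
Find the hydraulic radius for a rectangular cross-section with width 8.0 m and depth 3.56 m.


For a rectangular section:
Flow area A = b * y = 8.0 * 3.56 = 28.48 m^2.
Wetted perimeter P = b + 2y = 8.0 + 2*3.56 = 15.12 m.
Hydraulic radius R = A/P = 28.48 / 15.12 = 1.8836 m.

1.8836


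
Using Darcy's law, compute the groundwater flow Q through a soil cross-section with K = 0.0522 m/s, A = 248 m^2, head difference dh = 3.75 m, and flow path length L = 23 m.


Darcy's law: Q = K * A * i, where i = dh/L.
Hydraulic gradient i = 3.75 / 23 = 0.163043.
Q = 0.0522 * 248 * 0.163043
  = 2.1107 m^3/s.

2.1107


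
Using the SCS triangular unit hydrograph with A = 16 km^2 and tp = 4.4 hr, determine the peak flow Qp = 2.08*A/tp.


SCS formula: Qp = 2.08 * A / tp.
Qp = 2.08 * 16 / 4.4
   = 33.28 / 4.4
   = 7.56 m^3/s per cm.

7.56


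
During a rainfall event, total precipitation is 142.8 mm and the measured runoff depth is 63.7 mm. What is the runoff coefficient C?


The runoff coefficient C = runoff depth / rainfall depth.
C = 63.7 / 142.8
  = 0.4461.

0.4461


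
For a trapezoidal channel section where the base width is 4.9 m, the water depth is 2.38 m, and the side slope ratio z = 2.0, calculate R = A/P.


For a trapezoidal section with side slope z:
A = (b + z*y)*y = (4.9 + 2.0*2.38)*2.38 = 22.991 m^2.
P = b + 2*y*sqrt(1 + z^2) = 4.9 + 2*2.38*sqrt(1 + 2.0^2) = 15.544 m.
R = A/P = 22.991 / 15.544 = 1.4791 m.

1.4791


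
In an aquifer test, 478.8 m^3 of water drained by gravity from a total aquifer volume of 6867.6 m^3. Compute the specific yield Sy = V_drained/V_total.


Specific yield Sy = Volume drained / Total volume.
Sy = 478.8 / 6867.6
   = 0.0697.

0.0697


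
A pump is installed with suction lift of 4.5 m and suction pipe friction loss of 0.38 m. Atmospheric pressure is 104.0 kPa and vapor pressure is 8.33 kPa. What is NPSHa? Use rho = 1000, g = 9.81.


NPSHa = p_atm/(rho*g) - z_s - hf_s - p_vap/(rho*g).
p_atm/(rho*g) = 104.0*1000 / (1000*9.81) = 10.601 m.
p_vap/(rho*g) = 8.33*1000 / (1000*9.81) = 0.849 m.
NPSHa = 10.601 - 4.5 - 0.38 - 0.849
      = 4.87 m.

4.87


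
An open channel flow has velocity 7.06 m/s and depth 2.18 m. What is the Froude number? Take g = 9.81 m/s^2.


The Froude number is defined as Fr = V / sqrt(g*y).
g*y = 9.81 * 2.18 = 21.3858.
sqrt(g*y) = sqrt(21.3858) = 4.6245.
Fr = 7.06 / 4.6245 = 1.5267.

1.5267


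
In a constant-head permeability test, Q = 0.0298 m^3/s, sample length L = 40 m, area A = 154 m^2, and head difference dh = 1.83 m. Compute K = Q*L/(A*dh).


From K = Q*L / (A*dh):
Numerator: Q*L = 0.0298 * 40 = 1.192.
Denominator: A*dh = 154 * 1.83 = 281.82.
K = 1.192 / 281.82 = 0.00423 m/s.

0.00423


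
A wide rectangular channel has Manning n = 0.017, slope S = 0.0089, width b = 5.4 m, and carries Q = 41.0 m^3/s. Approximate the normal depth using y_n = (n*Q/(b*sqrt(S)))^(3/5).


We use the wide-channel approximation y_n = (n*Q/(b*sqrt(S)))^(3/5).
sqrt(S) = sqrt(0.0089) = 0.09434.
Numerator: n*Q = 0.017 * 41.0 = 0.697.
Denominator: b*sqrt(S) = 5.4 * 0.09434 = 0.509436.
arg = 1.3682.
y_n = 1.3682^(3/5) = 1.2069 m.

1.2069


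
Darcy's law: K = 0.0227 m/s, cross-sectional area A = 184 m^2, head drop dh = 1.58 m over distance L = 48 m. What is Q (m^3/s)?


Darcy's law: Q = K * A * i, where i = dh/L.
Hydraulic gradient i = 1.58 / 48 = 0.032917.
Q = 0.0227 * 184 * 0.032917
  = 0.1375 m^3/s.

0.1375


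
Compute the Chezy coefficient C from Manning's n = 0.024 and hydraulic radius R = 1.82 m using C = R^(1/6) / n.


The Chezy coefficient relates to Manning's n through C = R^(1/6) / n.
R^(1/6) = 1.82^(1/6) = 1.104957.
C = 1.104957 / 0.024 = 46.04 m^(1/2)/s.

46.04


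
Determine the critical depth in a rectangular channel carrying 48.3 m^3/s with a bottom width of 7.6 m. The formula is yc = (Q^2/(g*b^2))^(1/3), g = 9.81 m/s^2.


Using yc = (Q^2 / (g * b^2))^(1/3):
Q^2 = 48.3^2 = 2332.89.
g * b^2 = 9.81 * 7.6^2 = 9.81 * 57.76 = 566.63.
Q^2 / (g*b^2) = 2332.89 / 566.63 = 4.1171.
yc = 4.1171^(1/3) = 1.6028 m.

1.6028


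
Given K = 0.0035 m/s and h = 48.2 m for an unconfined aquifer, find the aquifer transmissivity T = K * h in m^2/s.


Transmissivity is defined as T = K * h.
T = 0.0035 * 48.2
  = 0.1687 m^2/s.

0.1687


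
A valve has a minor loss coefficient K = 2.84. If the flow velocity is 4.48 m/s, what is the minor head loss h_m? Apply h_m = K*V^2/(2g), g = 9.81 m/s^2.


Minor loss formula: h_m = K * V^2/(2g).
V^2 = 4.48^2 = 20.0704.
V^2/(2g) = 20.0704 / 19.62 = 1.023 m.
h_m = 2.84 * 1.023 = 2.9052 m.

2.9052


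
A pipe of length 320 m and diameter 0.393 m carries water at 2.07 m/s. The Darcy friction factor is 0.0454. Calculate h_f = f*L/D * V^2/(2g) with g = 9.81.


Darcy-Weisbach equation: h_f = f * (L/D) * V^2/(2g).
f * L/D = 0.0454 * 320/0.393 = 36.9669.
V^2/(2g) = 2.07^2 / (2*9.81) = 4.2849 / 19.62 = 0.2184 m.
h_f = 36.9669 * 0.2184 = 8.073 m.

8.073


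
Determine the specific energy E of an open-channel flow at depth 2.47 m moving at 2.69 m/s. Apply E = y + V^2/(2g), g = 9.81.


Specific energy E = y + V^2/(2g).
Velocity head = V^2/(2g) = 2.69^2 / (2*9.81) = 7.2361 / 19.62 = 0.3688 m.
E = 2.47 + 0.3688 = 2.8388 m.

2.8388


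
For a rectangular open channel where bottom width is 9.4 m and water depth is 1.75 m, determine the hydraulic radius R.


For a rectangular section:
Flow area A = b * y = 9.4 * 1.75 = 16.45 m^2.
Wetted perimeter P = b + 2y = 9.4 + 2*1.75 = 12.9 m.
Hydraulic radius R = A/P = 16.45 / 12.9 = 1.2752 m.

1.2752


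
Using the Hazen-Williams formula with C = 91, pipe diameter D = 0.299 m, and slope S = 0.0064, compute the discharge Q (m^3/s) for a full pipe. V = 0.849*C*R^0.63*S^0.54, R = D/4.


For a full circular pipe, R = D/4 = 0.299/4 = 0.0747 m.
V = 0.849 * 91 * 0.0747^0.63 * 0.0064^0.54
  = 0.849 * 91 * 0.195153 * 0.065364
  = 0.9855 m/s.
Pipe area A = pi*D^2/4 = pi*0.299^2/4 = 0.0702 m^2.
Q = A * V = 0.0702 * 0.9855 = 0.0692 m^3/s.

0.0692


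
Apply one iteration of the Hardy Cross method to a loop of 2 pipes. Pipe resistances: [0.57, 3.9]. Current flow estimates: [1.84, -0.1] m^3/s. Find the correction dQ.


Numerator terms (r*Q*|Q|): 0.57*1.84*|1.84| = 1.9298; 3.9*-0.1*|-0.1| = -0.039.
Sum of numerator = 1.8908.
Denominator terms (r*|Q|): 0.57*|1.84| = 1.0488; 3.9*|-0.1| = 0.39.
2 * sum of denominator = 2 * 1.4388 = 2.8776.
dQ = -1.8908 / 2.8776 = -0.6571 m^3/s.

-0.6571


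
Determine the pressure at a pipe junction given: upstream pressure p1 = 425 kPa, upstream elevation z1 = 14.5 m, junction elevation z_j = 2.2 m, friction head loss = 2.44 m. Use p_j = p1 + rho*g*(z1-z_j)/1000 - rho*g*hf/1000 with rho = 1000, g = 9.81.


Junction pressure: p_j = p1 + rho*g*(z1 - z_j)/1000 - rho*g*hf/1000.
Elevation term = 1000*9.81*(14.5 - 2.2)/1000 = 120.663 kPa.
Friction term = 1000*9.81*2.44/1000 = 23.936 kPa.
p_j = 425 + 120.663 - 23.936 = 521.73 kPa.

521.73


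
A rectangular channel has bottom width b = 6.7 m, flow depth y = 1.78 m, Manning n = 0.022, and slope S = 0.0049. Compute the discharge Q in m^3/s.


For a rectangular channel, the cross-sectional area A = b * y = 6.7 * 1.78 = 11.93 m^2.
The wetted perimeter P = b + 2y = 6.7 + 2*1.78 = 10.26 m.
Hydraulic radius R = A/P = 11.93/10.26 = 1.1624 m.
Velocity V = (1/n)*R^(2/3)*S^(1/2) = (1/0.022)*1.1624^(2/3)*0.0049^(1/2) = 3.5176 m/s.
Discharge Q = A * V = 11.93 * 3.5176 = 41.95 m^3/s.

41.95


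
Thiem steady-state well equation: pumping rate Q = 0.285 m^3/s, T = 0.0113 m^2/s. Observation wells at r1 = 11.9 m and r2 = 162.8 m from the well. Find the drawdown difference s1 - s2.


Thiem equation: s1 - s2 = Q/(2*pi*T) * ln(r2/r1).
ln(r2/r1) = ln(162.8/11.9) = 2.616.
Q/(2*pi*T) = 0.285 / (2*pi*0.0113) = 0.285 / 0.071 = 4.0141.
s1 - s2 = 4.0141 * 2.616 = 10.5008 m.

10.5008


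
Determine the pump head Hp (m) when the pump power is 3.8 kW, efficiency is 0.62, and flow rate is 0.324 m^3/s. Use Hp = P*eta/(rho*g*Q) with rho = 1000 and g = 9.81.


Pump head formula: Hp = P * eta / (rho * g * Q).
Numerator: P * eta = 3.8 * 1000 * 0.62 = 2356.0 W.
Denominator: rho * g * Q = 1000 * 9.81 * 0.324 = 3178.44.
Hp = 2356.0 / 3178.44 = 0.74 m.

0.74


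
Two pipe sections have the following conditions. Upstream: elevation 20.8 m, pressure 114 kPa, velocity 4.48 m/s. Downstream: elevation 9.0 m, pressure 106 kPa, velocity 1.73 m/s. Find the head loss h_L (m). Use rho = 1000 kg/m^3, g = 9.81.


Total head at each section: H = z + p/(rho*g) + V^2/(2g).
H1 = 20.8 + 114*1000/(1000*9.81) + 4.48^2/(2*9.81)
   = 20.8 + 11.621 + 1.023
   = 33.444 m.
H2 = 9.0 + 106*1000/(1000*9.81) + 1.73^2/(2*9.81)
   = 9.0 + 10.805 + 0.1525
   = 19.958 m.
h_L = H1 - H2 = 33.444 - 19.958 = 13.486 m.

13.486


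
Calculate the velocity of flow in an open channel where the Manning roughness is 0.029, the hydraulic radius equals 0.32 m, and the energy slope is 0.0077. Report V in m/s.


Manning's equation gives V = (1/n) * R^(2/3) * S^(1/2).
First, compute R^(2/3) = 0.32^(2/3) = 0.4678.
Next, S^(1/2) = 0.0077^(1/2) = 0.08775.
Then 1/n = 1/0.029 = 34.48.
V = 34.48 * 0.4678 * 0.08775 = 1.4156 m/s.

1.4156


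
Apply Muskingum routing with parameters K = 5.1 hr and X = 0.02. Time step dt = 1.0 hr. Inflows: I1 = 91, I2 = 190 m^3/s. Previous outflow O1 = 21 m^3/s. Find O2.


Muskingum coefficients:
denom = 2*K*(1-X) + dt = 2*5.1*(1-0.02) + 1.0 = 10.996.
C0 = (dt - 2*K*X)/denom = (1.0 - 2*5.1*0.02)/10.996 = 0.0724.
C1 = (dt + 2*K*X)/denom = (1.0 + 2*5.1*0.02)/10.996 = 0.1095.
C2 = (2*K*(1-X) - dt)/denom = 0.8181.
O2 = C0*I2 + C1*I1 + C2*O1
   = 0.0724*190 + 0.1095*91 + 0.8181*21
   = 40.9 m^3/s.

40.9


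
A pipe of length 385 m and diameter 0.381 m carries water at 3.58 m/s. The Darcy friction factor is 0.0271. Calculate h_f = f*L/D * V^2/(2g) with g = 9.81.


Darcy-Weisbach equation: h_f = f * (L/D) * V^2/(2g).
f * L/D = 0.0271 * 385/0.381 = 27.3845.
V^2/(2g) = 3.58^2 / (2*9.81) = 12.8164 / 19.62 = 0.6532 m.
h_f = 27.3845 * 0.6532 = 17.888 m.

17.888


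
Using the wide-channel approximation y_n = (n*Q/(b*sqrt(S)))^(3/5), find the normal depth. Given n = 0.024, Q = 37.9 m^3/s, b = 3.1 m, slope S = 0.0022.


We use the wide-channel approximation y_n = (n*Q/(b*sqrt(S)))^(3/5).
sqrt(S) = sqrt(0.0022) = 0.046904.
Numerator: n*Q = 0.024 * 37.9 = 0.9096.
Denominator: b*sqrt(S) = 3.1 * 0.046904 = 0.145402.
arg = 6.2557.
y_n = 6.2557^(3/5) = 3.0045 m.

3.0045


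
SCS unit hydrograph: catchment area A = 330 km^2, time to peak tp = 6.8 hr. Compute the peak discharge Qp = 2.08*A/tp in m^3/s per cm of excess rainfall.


SCS formula: Qp = 2.08 * A / tp.
Qp = 2.08 * 330 / 6.8
   = 686.4 / 6.8
   = 100.94 m^3/s per cm.

100.94


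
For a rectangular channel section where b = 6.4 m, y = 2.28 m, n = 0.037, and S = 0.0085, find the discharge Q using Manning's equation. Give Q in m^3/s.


For a rectangular channel, the cross-sectional area A = b * y = 6.4 * 2.28 = 14.59 m^2.
The wetted perimeter P = b + 2y = 6.4 + 2*2.28 = 10.96 m.
Hydraulic radius R = A/P = 14.59/10.96 = 1.3314 m.
Velocity V = (1/n)*R^(2/3)*S^(1/2) = (1/0.037)*1.3314^(2/3)*0.0085^(1/2) = 3.0156 m/s.
Discharge Q = A * V = 14.59 * 3.0156 = 44.004 m^3/s.

44.004


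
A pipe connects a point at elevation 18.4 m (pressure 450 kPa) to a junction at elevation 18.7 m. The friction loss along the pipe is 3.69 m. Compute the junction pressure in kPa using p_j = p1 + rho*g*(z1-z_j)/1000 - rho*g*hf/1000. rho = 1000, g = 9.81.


Junction pressure: p_j = p1 + rho*g*(z1 - z_j)/1000 - rho*g*hf/1000.
Elevation term = 1000*9.81*(18.4 - 18.7)/1000 = -2.943 kPa.
Friction term = 1000*9.81*3.69/1000 = 36.199 kPa.
p_j = 450 + -2.943 - 36.199 = 410.86 kPa.

410.86


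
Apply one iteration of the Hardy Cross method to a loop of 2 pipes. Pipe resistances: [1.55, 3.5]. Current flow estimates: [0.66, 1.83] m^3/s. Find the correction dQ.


Numerator terms (r*Q*|Q|): 1.55*0.66*|0.66| = 0.6752; 3.5*1.83*|1.83| = 11.7212.
Sum of numerator = 12.3963.
Denominator terms (r*|Q|): 1.55*|0.66| = 1.023; 3.5*|1.83| = 6.405.
2 * sum of denominator = 2 * 7.428 = 14.856.
dQ = -12.3963 / 14.856 = -0.8344 m^3/s.

-0.8344


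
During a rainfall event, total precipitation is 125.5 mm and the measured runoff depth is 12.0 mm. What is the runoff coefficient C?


The runoff coefficient C = runoff depth / rainfall depth.
C = 12.0 / 125.5
  = 0.0956.

0.0956


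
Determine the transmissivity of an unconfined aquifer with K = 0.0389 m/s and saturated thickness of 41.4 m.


Transmissivity is defined as T = K * h.
T = 0.0389 * 41.4
  = 1.6105 m^2/s.

1.6105


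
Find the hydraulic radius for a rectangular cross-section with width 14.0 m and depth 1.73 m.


For a rectangular section:
Flow area A = b * y = 14.0 * 1.73 = 24.22 m^2.
Wetted perimeter P = b + 2y = 14.0 + 2*1.73 = 17.46 m.
Hydraulic radius R = A/P = 24.22 / 17.46 = 1.3872 m.

1.3872


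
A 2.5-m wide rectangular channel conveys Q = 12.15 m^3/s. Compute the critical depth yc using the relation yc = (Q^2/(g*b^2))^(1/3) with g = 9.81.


Using yc = (Q^2 / (g * b^2))^(1/3):
Q^2 = 12.15^2 = 147.62.
g * b^2 = 9.81 * 2.5^2 = 9.81 * 6.25 = 61.31.
Q^2 / (g*b^2) = 147.62 / 61.31 = 2.4078.
yc = 2.4078^(1/3) = 1.3403 m.

1.3403


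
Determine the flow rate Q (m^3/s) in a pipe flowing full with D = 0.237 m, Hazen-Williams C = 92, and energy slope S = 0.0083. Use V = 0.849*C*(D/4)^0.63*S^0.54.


For a full circular pipe, R = D/4 = 0.237/4 = 0.0592 m.
V = 0.849 * 92 * 0.0592^0.63 * 0.0083^0.54
  = 0.849 * 92 * 0.168575 * 0.075215
  = 0.9904 m/s.
Pipe area A = pi*D^2/4 = pi*0.237^2/4 = 0.0441 m^2.
Q = A * V = 0.0441 * 0.9904 = 0.0437 m^3/s.

0.0437


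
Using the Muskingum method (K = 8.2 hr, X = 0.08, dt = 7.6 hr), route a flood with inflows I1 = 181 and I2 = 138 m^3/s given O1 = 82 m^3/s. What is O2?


Muskingum coefficients:
denom = 2*K*(1-X) + dt = 2*8.2*(1-0.08) + 7.6 = 22.688.
C0 = (dt - 2*K*X)/denom = (7.6 - 2*8.2*0.08)/22.688 = 0.2772.
C1 = (dt + 2*K*X)/denom = (7.6 + 2*8.2*0.08)/22.688 = 0.3928.
C2 = (2*K*(1-X) - dt)/denom = 0.33.
O2 = C0*I2 + C1*I1 + C2*O1
   = 0.2772*138 + 0.3928*181 + 0.33*82
   = 136.41 m^3/s.

136.41


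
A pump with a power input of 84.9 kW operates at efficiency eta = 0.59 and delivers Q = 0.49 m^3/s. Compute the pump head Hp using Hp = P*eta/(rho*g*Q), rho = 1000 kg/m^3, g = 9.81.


Pump head formula: Hp = P * eta / (rho * g * Q).
Numerator: P * eta = 84.9 * 1000 * 0.59 = 50091.0 W.
Denominator: rho * g * Q = 1000 * 9.81 * 0.49 = 4806.9.
Hp = 50091.0 / 4806.9 = 10.42 m.

10.42


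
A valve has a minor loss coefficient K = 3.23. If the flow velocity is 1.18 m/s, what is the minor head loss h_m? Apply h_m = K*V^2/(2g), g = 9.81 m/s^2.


Minor loss formula: h_m = K * V^2/(2g).
V^2 = 1.18^2 = 1.3924.
V^2/(2g) = 1.3924 / 19.62 = 0.071 m.
h_m = 3.23 * 0.071 = 0.2292 m.

0.2292


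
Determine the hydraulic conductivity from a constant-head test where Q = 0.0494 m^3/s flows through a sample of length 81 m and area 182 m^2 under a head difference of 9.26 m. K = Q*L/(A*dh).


From K = Q*L / (A*dh):
Numerator: Q*L = 0.0494 * 81 = 4.0014.
Denominator: A*dh = 182 * 9.26 = 1685.32.
K = 4.0014 / 1685.32 = 0.002374 m/s.

0.002374


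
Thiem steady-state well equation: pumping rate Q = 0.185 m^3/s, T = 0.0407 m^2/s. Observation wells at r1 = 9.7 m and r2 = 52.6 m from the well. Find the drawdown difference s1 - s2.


Thiem equation: s1 - s2 = Q/(2*pi*T) * ln(r2/r1).
ln(r2/r1) = ln(52.6/9.7) = 1.6906.
Q/(2*pi*T) = 0.185 / (2*pi*0.0407) = 0.185 / 0.2557 = 0.7234.
s1 - s2 = 0.7234 * 1.6906 = 1.223 m.

1.223


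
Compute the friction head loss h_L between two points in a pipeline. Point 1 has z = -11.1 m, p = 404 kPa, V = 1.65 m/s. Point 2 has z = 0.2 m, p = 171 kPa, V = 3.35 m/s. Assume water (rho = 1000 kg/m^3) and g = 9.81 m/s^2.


Total head at each section: H = z + p/(rho*g) + V^2/(2g).
H1 = -11.1 + 404*1000/(1000*9.81) + 1.65^2/(2*9.81)
   = -11.1 + 41.182 + 0.1388
   = 30.221 m.
H2 = 0.2 + 171*1000/(1000*9.81) + 3.35^2/(2*9.81)
   = 0.2 + 17.431 + 0.572
   = 18.203 m.
h_L = H1 - H2 = 30.221 - 18.203 = 12.018 m.

12.018


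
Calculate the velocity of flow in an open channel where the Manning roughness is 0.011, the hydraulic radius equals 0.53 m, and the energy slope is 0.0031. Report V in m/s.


Manning's equation gives V = (1/n) * R^(2/3) * S^(1/2).
First, compute R^(2/3) = 0.53^(2/3) = 0.6549.
Next, S^(1/2) = 0.0031^(1/2) = 0.055678.
Then 1/n = 1/0.011 = 90.91.
V = 90.91 * 0.6549 * 0.055678 = 3.3149 m/s.

3.3149


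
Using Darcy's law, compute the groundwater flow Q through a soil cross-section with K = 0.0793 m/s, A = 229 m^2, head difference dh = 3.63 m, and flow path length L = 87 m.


Darcy's law: Q = K * A * i, where i = dh/L.
Hydraulic gradient i = 3.63 / 87 = 0.041724.
Q = 0.0793 * 229 * 0.041724
  = 0.7577 m^3/s.

0.7577


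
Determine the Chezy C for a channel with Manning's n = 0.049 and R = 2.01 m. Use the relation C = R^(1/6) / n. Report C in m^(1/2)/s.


The Chezy coefficient relates to Manning's n through C = R^(1/6) / n.
R^(1/6) = 2.01^(1/6) = 1.123395.
C = 1.123395 / 0.049 = 22.93 m^(1/2)/s.

22.93


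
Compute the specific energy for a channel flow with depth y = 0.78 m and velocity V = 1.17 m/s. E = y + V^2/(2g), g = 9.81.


Specific energy E = y + V^2/(2g).
Velocity head = V^2/(2g) = 1.17^2 / (2*9.81) = 1.3689 / 19.62 = 0.0698 m.
E = 0.78 + 0.0698 = 0.8498 m.

0.8498


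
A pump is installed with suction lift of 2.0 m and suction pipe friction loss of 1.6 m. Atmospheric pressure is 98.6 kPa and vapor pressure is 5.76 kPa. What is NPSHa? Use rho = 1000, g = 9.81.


NPSHa = p_atm/(rho*g) - z_s - hf_s - p_vap/(rho*g).
p_atm/(rho*g) = 98.6*1000 / (1000*9.81) = 10.051 m.
p_vap/(rho*g) = 5.76*1000 / (1000*9.81) = 0.587 m.
NPSHa = 10.051 - 2.0 - 1.6 - 0.587
      = 5.86 m.

5.86


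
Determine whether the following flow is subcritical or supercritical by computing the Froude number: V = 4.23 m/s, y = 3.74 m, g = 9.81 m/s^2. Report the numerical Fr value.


The Froude number is defined as Fr = V / sqrt(g*y).
g*y = 9.81 * 3.74 = 36.6894.
sqrt(g*y) = sqrt(36.6894) = 6.0572.
Fr = 4.23 / 6.0572 = 0.6983.
Since Fr < 1, the flow is subcritical.

0.6983


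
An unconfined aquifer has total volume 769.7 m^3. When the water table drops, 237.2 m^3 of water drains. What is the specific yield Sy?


Specific yield Sy = Volume drained / Total volume.
Sy = 237.2 / 769.7
   = 0.3082.

0.3082


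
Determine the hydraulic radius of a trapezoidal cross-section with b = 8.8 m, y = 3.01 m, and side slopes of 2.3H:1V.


For a trapezoidal section with side slope z:
A = (b + z*y)*y = (8.8 + 2.3*3.01)*3.01 = 47.326 m^2.
P = b + 2*y*sqrt(1 + z^2) = 8.8 + 2*3.01*sqrt(1 + 2.3^2) = 23.898 m.
R = A/P = 47.326 / 23.898 = 1.9803 m.

1.9803


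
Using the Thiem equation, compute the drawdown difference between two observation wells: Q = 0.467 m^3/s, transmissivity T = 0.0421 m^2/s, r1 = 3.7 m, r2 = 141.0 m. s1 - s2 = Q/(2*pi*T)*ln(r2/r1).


Thiem equation: s1 - s2 = Q/(2*pi*T) * ln(r2/r1).
ln(r2/r1) = ln(141.0/3.7) = 3.6404.
Q/(2*pi*T) = 0.467 / (2*pi*0.0421) = 0.467 / 0.2645 = 1.7654.
s1 - s2 = 1.7654 * 3.6404 = 6.427 m.

6.427


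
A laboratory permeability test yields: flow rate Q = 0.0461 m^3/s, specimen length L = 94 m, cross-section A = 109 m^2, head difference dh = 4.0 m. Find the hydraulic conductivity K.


From K = Q*L / (A*dh):
Numerator: Q*L = 0.0461 * 94 = 4.3334.
Denominator: A*dh = 109 * 4.0 = 436.0.
K = 4.3334 / 436.0 = 0.009939 m/s.

0.009939


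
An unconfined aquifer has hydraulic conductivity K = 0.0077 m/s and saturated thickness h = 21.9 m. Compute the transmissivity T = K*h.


Transmissivity is defined as T = K * h.
T = 0.0077 * 21.9
  = 0.1686 m^2/s.

0.1686


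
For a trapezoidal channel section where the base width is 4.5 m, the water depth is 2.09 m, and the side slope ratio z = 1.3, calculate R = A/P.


For a trapezoidal section with side slope z:
A = (b + z*y)*y = (4.5 + 1.3*2.09)*2.09 = 15.084 m^2.
P = b + 2*y*sqrt(1 + z^2) = 4.5 + 2*2.09*sqrt(1 + 1.3^2) = 11.356 m.
R = A/P = 15.084 / 11.356 = 1.3283 m.

1.3283


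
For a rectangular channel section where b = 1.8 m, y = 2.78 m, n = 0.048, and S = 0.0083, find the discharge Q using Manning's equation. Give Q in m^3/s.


For a rectangular channel, the cross-sectional area A = b * y = 1.8 * 2.78 = 5.0 m^2.
The wetted perimeter P = b + 2y = 1.8 + 2*2.78 = 7.36 m.
Hydraulic radius R = A/P = 5.0/7.36 = 0.6799 m.
Velocity V = (1/n)*R^(2/3)*S^(1/2) = (1/0.048)*0.6799^(2/3)*0.0083^(1/2) = 1.4675 m/s.
Discharge Q = A * V = 5.0 * 1.4675 = 7.344 m^3/s.

7.344


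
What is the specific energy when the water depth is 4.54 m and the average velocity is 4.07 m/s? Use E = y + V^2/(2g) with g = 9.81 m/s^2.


Specific energy E = y + V^2/(2g).
Velocity head = V^2/(2g) = 4.07^2 / (2*9.81) = 16.5649 / 19.62 = 0.8443 m.
E = 4.54 + 0.8443 = 5.3843 m.

5.3843


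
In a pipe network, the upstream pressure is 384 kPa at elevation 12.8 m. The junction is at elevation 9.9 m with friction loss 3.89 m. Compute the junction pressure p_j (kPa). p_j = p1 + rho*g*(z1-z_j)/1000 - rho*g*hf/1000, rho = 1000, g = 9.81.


Junction pressure: p_j = p1 + rho*g*(z1 - z_j)/1000 - rho*g*hf/1000.
Elevation term = 1000*9.81*(12.8 - 9.9)/1000 = 28.449 kPa.
Friction term = 1000*9.81*3.89/1000 = 38.161 kPa.
p_j = 384 + 28.449 - 38.161 = 374.29 kPa.

374.29


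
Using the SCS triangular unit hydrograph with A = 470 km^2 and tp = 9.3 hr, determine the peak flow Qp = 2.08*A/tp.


SCS formula: Qp = 2.08 * A / tp.
Qp = 2.08 * 470 / 9.3
   = 977.6 / 9.3
   = 105.12 m^3/s per cm.

105.12


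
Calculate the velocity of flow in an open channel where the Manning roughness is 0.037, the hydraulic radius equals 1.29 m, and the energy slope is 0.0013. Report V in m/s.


Manning's equation gives V = (1/n) * R^(2/3) * S^(1/2).
First, compute R^(2/3) = 1.29^(2/3) = 1.185.
Next, S^(1/2) = 0.0013^(1/2) = 0.036056.
Then 1/n = 1/0.037 = 27.03.
V = 27.03 * 1.185 * 0.036056 = 1.1548 m/s.

1.1548


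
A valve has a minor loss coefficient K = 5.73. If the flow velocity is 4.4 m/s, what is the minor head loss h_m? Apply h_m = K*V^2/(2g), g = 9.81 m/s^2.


Minor loss formula: h_m = K * V^2/(2g).
V^2 = 4.4^2 = 19.36.
V^2/(2g) = 19.36 / 19.62 = 0.9867 m.
h_m = 5.73 * 0.9867 = 5.6541 m.

5.6541


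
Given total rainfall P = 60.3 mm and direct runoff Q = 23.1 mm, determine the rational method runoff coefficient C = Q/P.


The runoff coefficient C = runoff depth / rainfall depth.
C = 23.1 / 60.3
  = 0.3831.

0.3831


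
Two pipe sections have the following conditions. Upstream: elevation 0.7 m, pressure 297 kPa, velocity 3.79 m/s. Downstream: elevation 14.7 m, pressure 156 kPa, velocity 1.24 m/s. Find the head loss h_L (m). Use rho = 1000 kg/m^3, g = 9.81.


Total head at each section: H = z + p/(rho*g) + V^2/(2g).
H1 = 0.7 + 297*1000/(1000*9.81) + 3.79^2/(2*9.81)
   = 0.7 + 30.275 + 0.7321
   = 31.707 m.
H2 = 14.7 + 156*1000/(1000*9.81) + 1.24^2/(2*9.81)
   = 14.7 + 15.902 + 0.0784
   = 30.681 m.
h_L = H1 - H2 = 31.707 - 30.681 = 1.027 m.

1.027


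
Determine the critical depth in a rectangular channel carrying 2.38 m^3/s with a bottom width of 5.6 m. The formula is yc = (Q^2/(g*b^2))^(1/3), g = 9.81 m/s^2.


Using yc = (Q^2 / (g * b^2))^(1/3):
Q^2 = 2.38^2 = 5.66.
g * b^2 = 9.81 * 5.6^2 = 9.81 * 31.36 = 307.64.
Q^2 / (g*b^2) = 5.66 / 307.64 = 0.0184.
yc = 0.0184^(1/3) = 0.2641 m.

0.2641


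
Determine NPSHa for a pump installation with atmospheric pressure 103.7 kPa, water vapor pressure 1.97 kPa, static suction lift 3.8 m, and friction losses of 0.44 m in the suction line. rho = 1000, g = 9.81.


NPSHa = p_atm/(rho*g) - z_s - hf_s - p_vap/(rho*g).
p_atm/(rho*g) = 103.7*1000 / (1000*9.81) = 10.571 m.
p_vap/(rho*g) = 1.97*1000 / (1000*9.81) = 0.201 m.
NPSHa = 10.571 - 3.8 - 0.44 - 0.201
      = 6.13 m.

6.13


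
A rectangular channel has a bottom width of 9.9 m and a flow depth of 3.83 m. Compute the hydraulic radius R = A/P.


For a rectangular section:
Flow area A = b * y = 9.9 * 3.83 = 37.92 m^2.
Wetted perimeter P = b + 2y = 9.9 + 2*3.83 = 17.56 m.
Hydraulic radius R = A/P = 37.92 / 17.56 = 2.1593 m.

2.1593


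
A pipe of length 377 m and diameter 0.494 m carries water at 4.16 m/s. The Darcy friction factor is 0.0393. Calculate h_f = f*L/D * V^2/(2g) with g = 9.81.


Darcy-Weisbach equation: h_f = f * (L/D) * V^2/(2g).
f * L/D = 0.0393 * 377/0.494 = 29.9921.
V^2/(2g) = 4.16^2 / (2*9.81) = 17.3056 / 19.62 = 0.882 m.
h_f = 29.9921 * 0.882 = 26.454 m.

26.454


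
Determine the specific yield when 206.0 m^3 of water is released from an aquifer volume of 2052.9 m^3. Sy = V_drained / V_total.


Specific yield Sy = Volume drained / Total volume.
Sy = 206.0 / 2052.9
   = 0.1003.

0.1003


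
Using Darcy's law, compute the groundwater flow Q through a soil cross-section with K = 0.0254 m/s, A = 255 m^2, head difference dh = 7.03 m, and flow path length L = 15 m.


Darcy's law: Q = K * A * i, where i = dh/L.
Hydraulic gradient i = 7.03 / 15 = 0.468667.
Q = 0.0254 * 255 * 0.468667
  = 3.0356 m^3/s.

3.0356


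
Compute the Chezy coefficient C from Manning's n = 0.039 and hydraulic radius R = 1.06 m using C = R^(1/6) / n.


The Chezy coefficient relates to Manning's n through C = R^(1/6) / n.
R^(1/6) = 1.06^(1/6) = 1.009759.
C = 1.009759 / 0.039 = 25.89 m^(1/2)/s.

25.89


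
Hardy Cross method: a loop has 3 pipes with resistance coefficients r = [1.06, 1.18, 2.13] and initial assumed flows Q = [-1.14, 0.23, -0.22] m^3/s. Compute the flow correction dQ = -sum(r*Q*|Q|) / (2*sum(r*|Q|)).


Numerator terms (r*Q*|Q|): 1.06*-1.14*|-1.14| = -1.3776; 1.18*0.23*|0.23| = 0.0624; 2.13*-0.22*|-0.22| = -0.1031.
Sum of numerator = -1.4182.
Denominator terms (r*|Q|): 1.06*|-1.14| = 1.2084; 1.18*|0.23| = 0.2714; 2.13*|-0.22| = 0.4686.
2 * sum of denominator = 2 * 1.9484 = 3.8968.
dQ = --1.4182 / 3.8968 = 0.364 m^3/s.

0.364


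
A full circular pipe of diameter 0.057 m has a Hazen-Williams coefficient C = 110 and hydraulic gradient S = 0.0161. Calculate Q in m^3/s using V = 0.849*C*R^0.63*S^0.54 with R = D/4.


For a full circular pipe, R = D/4 = 0.057/4 = 0.0143 m.
V = 0.849 * 110 * 0.0143^0.63 * 0.0161^0.54
  = 0.849 * 110 * 0.068692 * 0.107569
  = 0.6901 m/s.
Pipe area A = pi*D^2/4 = pi*0.057^2/4 = 0.0026 m^2.
Q = A * V = 0.0026 * 0.6901 = 0.0018 m^3/s.

0.0018


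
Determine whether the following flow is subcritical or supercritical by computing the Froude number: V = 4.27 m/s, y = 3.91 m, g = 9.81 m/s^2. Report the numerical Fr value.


The Froude number is defined as Fr = V / sqrt(g*y).
g*y = 9.81 * 3.91 = 38.3571.
sqrt(g*y) = sqrt(38.3571) = 6.1933.
Fr = 4.27 / 6.1933 = 0.6895.
Since Fr < 1, the flow is subcritical.

0.6895


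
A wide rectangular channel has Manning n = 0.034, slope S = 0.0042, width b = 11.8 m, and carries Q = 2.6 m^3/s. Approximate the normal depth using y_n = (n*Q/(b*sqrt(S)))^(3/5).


We use the wide-channel approximation y_n = (n*Q/(b*sqrt(S)))^(3/5).
sqrt(S) = sqrt(0.0042) = 0.064807.
Numerator: n*Q = 0.034 * 2.6 = 0.0884.
Denominator: b*sqrt(S) = 11.8 * 0.064807 = 0.764723.
arg = 0.1156.
y_n = 0.1156^(3/5) = 0.274 m.

0.274


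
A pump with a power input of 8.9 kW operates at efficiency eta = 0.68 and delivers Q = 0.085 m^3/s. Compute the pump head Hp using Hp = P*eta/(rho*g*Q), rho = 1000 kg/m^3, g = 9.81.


Pump head formula: Hp = P * eta / (rho * g * Q).
Numerator: P * eta = 8.9 * 1000 * 0.68 = 6052.0 W.
Denominator: rho * g * Q = 1000 * 9.81 * 0.085 = 833.85.
Hp = 6052.0 / 833.85 = 7.26 m.

7.26


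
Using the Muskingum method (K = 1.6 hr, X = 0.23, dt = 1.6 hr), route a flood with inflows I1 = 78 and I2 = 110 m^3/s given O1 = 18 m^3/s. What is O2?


Muskingum coefficients:
denom = 2*K*(1-X) + dt = 2*1.6*(1-0.23) + 1.6 = 4.064.
C0 = (dt - 2*K*X)/denom = (1.6 - 2*1.6*0.23)/4.064 = 0.2126.
C1 = (dt + 2*K*X)/denom = (1.6 + 2*1.6*0.23)/4.064 = 0.5748.
C2 = (2*K*(1-X) - dt)/denom = 0.2126.
O2 = C0*I2 + C1*I1 + C2*O1
   = 0.2126*110 + 0.5748*78 + 0.2126*18
   = 72.05 m^3/s.

72.05


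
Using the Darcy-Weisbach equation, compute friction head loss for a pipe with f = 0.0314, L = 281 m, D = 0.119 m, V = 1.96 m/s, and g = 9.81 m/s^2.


Darcy-Weisbach equation: h_f = f * (L/D) * V^2/(2g).
f * L/D = 0.0314 * 281/0.119 = 74.1462.
V^2/(2g) = 1.96^2 / (2*9.81) = 3.8416 / 19.62 = 0.1958 m.
h_f = 74.1462 * 0.1958 = 14.518 m.

14.518


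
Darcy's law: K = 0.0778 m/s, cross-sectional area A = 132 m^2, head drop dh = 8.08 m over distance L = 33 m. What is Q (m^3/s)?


Darcy's law: Q = K * A * i, where i = dh/L.
Hydraulic gradient i = 8.08 / 33 = 0.244848.
Q = 0.0778 * 132 * 0.244848
  = 2.5145 m^3/s.

2.5145


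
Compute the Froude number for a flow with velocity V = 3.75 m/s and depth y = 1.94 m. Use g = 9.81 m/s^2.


The Froude number is defined as Fr = V / sqrt(g*y).
g*y = 9.81 * 1.94 = 19.0314.
sqrt(g*y) = sqrt(19.0314) = 4.3625.
Fr = 3.75 / 4.3625 = 0.8596.

0.8596
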